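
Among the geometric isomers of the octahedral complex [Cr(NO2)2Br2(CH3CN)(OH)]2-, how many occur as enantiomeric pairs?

2

There are 6 geometric isomers: NO2 cis, Br trans; NO2 trans, Br trans; NO2 cis, Br cis (3 arrangements, 2 chiral); NO2 trans, Br cis.
Of these, 2 lack any improper symmetry element and so occur as enantiomeric pairs, giving 6 + 2 = 8 stereoisomers in total.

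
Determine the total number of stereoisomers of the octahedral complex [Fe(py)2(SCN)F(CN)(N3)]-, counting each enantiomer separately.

An octahedron has six vertices in three trans pairs; every non-trans pair is cis.
Exhaustive case analysis gives 9 geometric isomers.
Of these, 6 lack any improper symmetry element and so occur as enantiomeric pairs, giving 9 + 6 = 15 stereoisomers in total.

15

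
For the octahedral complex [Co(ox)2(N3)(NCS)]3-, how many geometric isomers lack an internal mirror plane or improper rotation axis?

An octahedron has six vertices in three trans pairs; every non-trans pair is cis.
Each ox is bidentate and must span two cis positions.
Working through the distinct placements yields 2 geometric isomers: N3 and NCS mutually trans; N3 and NCS mutually cis (chiral).
One of these lacks any improper symmetry element and so occurs as an enantiomeric pair, giving 2 + 1 = 3 stereoisomers in total.

1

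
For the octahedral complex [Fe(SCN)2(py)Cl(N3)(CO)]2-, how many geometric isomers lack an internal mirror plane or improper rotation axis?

Systematic enumeration (placing each ligand type in turn and discarding arrangements equivalent by rotation or reflection) gives 9 geometric isomers.
Of these, 6 lack any improper symmetry element and so occur as enantiomeric pairs, giving 9 + 6 = 15 stereoisomers in total.

6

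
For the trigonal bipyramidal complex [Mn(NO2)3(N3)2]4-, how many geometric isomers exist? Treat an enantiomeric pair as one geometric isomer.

3

In a trigonal bipyramid the two axial positions differ from the three equatorial ones.
There are 3 geometric isomers: N3 both axial; N3 one axial, one equatorial; N3 both equatorial.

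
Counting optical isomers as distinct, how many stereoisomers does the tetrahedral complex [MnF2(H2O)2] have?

1

In a tetrahedral complex all four positions are equivalent and every pair of ligands is adjacent — there is no cis/trans distinction.
Only one geometric arrangement is possible.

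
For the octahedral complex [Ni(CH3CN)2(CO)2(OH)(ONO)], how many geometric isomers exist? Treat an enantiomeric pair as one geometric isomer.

6

Systematic placement gives 6 geometric isomers: CH3CN trans, CO trans; CH3CN trans, CO cis; CH3CN cis, CO cis (3 arrangements, 2 chiral); CH3CN cis, CO trans.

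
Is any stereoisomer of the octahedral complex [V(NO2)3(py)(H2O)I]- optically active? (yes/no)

An octahedron has six vertices in three trans pairs; every non-trans pair is cis.
Working through the distinct placements yields 4 geometric isomers: NO2 mer (3 arrangements); NO2 fac (chiral).
One of these lacks any improper symmetry element and so occurs as an enantiomeric pair, giving 4 + 1 = 5 stereoisomers in total.

yes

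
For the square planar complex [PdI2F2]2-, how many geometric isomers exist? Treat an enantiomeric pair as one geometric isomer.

Working through the distinct placements yields 2 geometric isomers: I cis; I trans.

2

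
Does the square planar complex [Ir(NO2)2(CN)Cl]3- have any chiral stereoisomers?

no

In a square planar complex each vertex has one trans partner and two cis neighbours.
Systematic placement gives 2 geometric isomers: NO2 cis; NO2 trans.
Each arrangement has an internal mirror plane or centre of symmetry, so none is chiral.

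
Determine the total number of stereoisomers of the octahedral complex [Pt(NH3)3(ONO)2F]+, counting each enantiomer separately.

3

The six octahedral sites form three mutually perpendicular trans pairs.
There are 3 geometric isomers: NH3 mer, ONO trans; NH3 fac, ONO cis; NH3 mer, ONO cis.
Each arrangement has an internal mirror plane or centre of symmetry, so none is chiral.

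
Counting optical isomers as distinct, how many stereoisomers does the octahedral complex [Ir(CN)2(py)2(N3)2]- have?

An octahedron has six vertices in three trans pairs; every non-trans pair is cis.
There are 5 geometric isomers: CN trans, py trans, N3 trans; CN trans, py cis, N3 cis; CN cis, py trans, N3 cis; CN cis, py cis, N3 cis (chiral); CN cis, py cis, N3 trans.
One of these lacks any improper symmetry element and so occurs as an enantiomeric pair, giving 5 + 1 = 6 stereoisomers in total.

6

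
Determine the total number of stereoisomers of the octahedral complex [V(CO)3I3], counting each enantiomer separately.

2

In an octahedral complex each vertex has one trans partner and four cis neighbours.
Working through the distinct placements yields 2 geometric isomers: CO mer; CO fac.
Each arrangement has an internal mirror plane or centre of symmetry, so none is chiral.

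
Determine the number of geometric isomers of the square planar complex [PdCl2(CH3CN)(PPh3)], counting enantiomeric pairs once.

2

A square has two trans pairs of vertices; adjacent vertices are cis.
Systematic placement gives 2 geometric isomers: Cl cis; Cl trans.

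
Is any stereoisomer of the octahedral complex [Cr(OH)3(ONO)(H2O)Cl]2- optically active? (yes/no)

yes

Systematic placement gives 4 geometric isomers: OH mer (3 arrangements); OH fac (chiral).
One of these lacks any improper symmetry element and so occurs as an enantiomeric pair, giving 4 + 1 = 5 stereoisomers in total.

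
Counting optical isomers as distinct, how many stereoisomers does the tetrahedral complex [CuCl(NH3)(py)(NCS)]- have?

2

In a tetrahedral complex all four positions are equivalent and every pair of ligands is adjacent — there is no cis/trans distinction.
Only one geometric arrangement is possible; it has no improper symmetry element, so it exists as a pair of enantiomers (2 stereoisomers).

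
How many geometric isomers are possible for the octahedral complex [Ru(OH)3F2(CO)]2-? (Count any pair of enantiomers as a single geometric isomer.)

3

In an octahedral complex each vertex has one trans partner and four cis neighbours.
Working through the distinct placements yields 3 geometric isomers: OH mer, F cis; OH mer, F trans; OH fac, F cis.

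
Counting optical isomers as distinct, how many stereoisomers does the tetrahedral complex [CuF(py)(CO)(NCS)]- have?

In a tetrahedral complex all four positions are equivalent and every pair of ligands is adjacent — there is no cis/trans distinction.
Only one geometric arrangement is possible; it has no improper symmetry element, so it exists as a pair of enantiomers (2 stereoisomers).

2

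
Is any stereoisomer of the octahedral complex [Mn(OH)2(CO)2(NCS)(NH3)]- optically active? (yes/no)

In an octahedral complex each vertex has one trans partner and four cis neighbours.
There are 6 geometric isomers: OH trans, CO trans; OH cis, CO trans; OH trans, CO cis; OH cis, CO cis (3 arrangements, 2 chiral).
Of these, 2 lack any improper symmetry element and so occur as enantiomeric pairs, giving 6 + 2 = 8 stereoisomers in total.

yes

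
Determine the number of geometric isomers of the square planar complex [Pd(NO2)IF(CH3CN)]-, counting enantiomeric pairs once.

In a square planar complex each vertex has one trans partner and two cis neighbours.
Working through the distinct placements yields 3 geometric isomers: (CH3CN/I trans, F/NO2 trans); (CH3CN/NO2 trans, F/I trans); (CH3CN/F trans, I/NO2 trans).

3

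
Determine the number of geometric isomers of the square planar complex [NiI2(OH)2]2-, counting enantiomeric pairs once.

2

In a square planar complex each vertex has one trans partner and two cis neighbours.
Working through the distinct placements yields 2 geometric isomers: I cis; I trans.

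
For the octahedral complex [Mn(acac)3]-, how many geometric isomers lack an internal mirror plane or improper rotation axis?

1

In an octahedral complex each vertex has one trans partner and four cis neighbours.
Each acac is bidentate and must span two cis positions.
Only one geometric arrangement is possible; it has no improper symmetry element, so it exists as a pair of enantiomers (2 stereoisomers).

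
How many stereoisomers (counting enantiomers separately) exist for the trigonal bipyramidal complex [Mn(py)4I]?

In a trigonal bipyramid the two axial positions differ from the three equatorial ones.
There are 2 geometric isomers: I axial; I equatorial.
Each arrangement has an internal mirror plane or centre of symmetry, so none is chiral.

2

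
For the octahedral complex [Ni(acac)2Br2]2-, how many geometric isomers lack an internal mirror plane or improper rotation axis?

An octahedron has six vertices in three trans pairs; every non-trans pair is cis.
Each acac is bidentate and must span two cis positions.
Systematic placement gives 2 geometric isomers: Br trans; Br cis (chiral).
One of these lacks any improper symmetry element and so occurs as an enantiomeric pair, giving 2 + 1 = 3 stereoisomers in total.

1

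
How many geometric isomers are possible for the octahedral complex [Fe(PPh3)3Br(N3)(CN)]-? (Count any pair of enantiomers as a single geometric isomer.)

4

There are 4 geometric isomers: PPh3 mer (3 arrangements); PPh3 fac (chiral).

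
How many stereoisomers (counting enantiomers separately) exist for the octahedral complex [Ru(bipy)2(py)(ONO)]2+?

In an octahedral complex each vertex has one trans partner and four cis neighbours.
Each bipy is bidentate and must span two cis positions.
Working through the distinct placements yields 2 geometric isomers: py and ONO mutually cis (chiral); py and ONO mutually trans.
One of these lacks any improper symmetry element and so occurs as an enantiomeric pair, giving 2 + 1 = 3 stereoisomers in total.

3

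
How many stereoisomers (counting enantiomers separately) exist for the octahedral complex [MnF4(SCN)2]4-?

The distinct arrangements are (2 in all): SCN trans; SCN cis.
Each arrangement has an internal mirror plane or centre of symmetry, so none is chiral.

2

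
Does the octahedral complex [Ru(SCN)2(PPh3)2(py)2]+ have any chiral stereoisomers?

yes

An octahedron has six vertices in three trans pairs; every non-trans pair is cis.
Systematic placement gives 5 geometric isomers: SCN trans, PPh3 trans, py trans; SCN cis, PPh3 trans, py cis; SCN cis, PPh3 cis, py trans; SCN cis, PPh3 cis, py cis (chiral); SCN trans, PPh3 cis, py cis.
One of these lacks any improper symmetry element and so occurs as an enantiomeric pair, giving 5 + 1 = 6 stereoisomers in total.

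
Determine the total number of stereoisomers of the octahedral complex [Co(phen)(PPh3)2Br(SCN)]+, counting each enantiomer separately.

6

In an octahedral complex each vertex has one trans partner and four cis neighbours.
Each phen is bidentate and must span two cis positions.
Working through the distinct placements yields 4 geometric isomers: PPh3 cis (3 arrangements, 2 chiral); PPh3 trans.
Of these, 2 lack any improper symmetry element and so occur as enantiomeric pairs, giving 4 + 2 = 6 stereoisomers in total.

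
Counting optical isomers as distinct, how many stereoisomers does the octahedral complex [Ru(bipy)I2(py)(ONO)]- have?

Each bipy is bidentate and must span two cis positions.
Systematic placement gives 4 geometric isomers: I trans; I cis (3 arrangements, 2 chiral).
Of these, 2 lack any improper symmetry element and so occur as enantiomeric pairs, giving 4 + 2 = 6 stereoisomers in total.

6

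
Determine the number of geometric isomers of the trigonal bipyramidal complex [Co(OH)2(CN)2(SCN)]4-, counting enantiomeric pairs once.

In a trigonal bipyramid the two axial positions differ from the three equatorial ones.
Systematic enumeration (placing each ligand type in turn and discarding arrangements equivalent by rotation or reflection) gives 5 geometric isomers.

5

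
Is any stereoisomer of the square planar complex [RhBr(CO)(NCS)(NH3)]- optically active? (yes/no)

no

A square has two trans pairs of vertices; adjacent vertices are cis.
Working through the distinct placements yields 3 geometric isomers: (Br/NCS trans, CO/NH3 trans); (Br/NH3 trans, CO/NCS trans); (Br/CO trans, NCS/NH3 trans).
Each arrangement has an internal mirror plane or centre of symmetry, so none is chiral.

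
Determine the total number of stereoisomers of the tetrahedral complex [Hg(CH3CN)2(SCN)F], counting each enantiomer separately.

All four vertices of a tetrahedron are equivalent and mutually adjacent, so cis/trans isomerism cannot arise.
Only one geometric arrangement is possible.

1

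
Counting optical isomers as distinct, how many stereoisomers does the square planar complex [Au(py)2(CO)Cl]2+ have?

A square has two trans pairs of vertices; adjacent vertices are cis.
The distinct arrangements are (2 in all): py cis; py trans.
Each arrangement has an internal mirror plane or centre of symmetry, so none is chiral.

2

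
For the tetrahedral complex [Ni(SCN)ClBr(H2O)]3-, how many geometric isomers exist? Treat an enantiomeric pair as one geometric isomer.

In a tetrahedral complex all four positions are equivalent and every pair of ligands is adjacent — there is no cis/trans distinction.
Only one geometric arrangement is possible; it has no improper symmetry element, so it exists as a pair of enantiomers (2 stereoisomers).

1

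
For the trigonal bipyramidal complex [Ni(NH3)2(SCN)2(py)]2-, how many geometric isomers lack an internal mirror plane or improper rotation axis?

1

Systematic enumeration (placing each ligand type in turn and discarding arrangements equivalent by rotation or reflection) gives 5 geometric isomers.
One of these lacks any improper symmetry element and so occurs as an enantiomeric pair, giving 5 + 1 = 6 stereoisomers in total.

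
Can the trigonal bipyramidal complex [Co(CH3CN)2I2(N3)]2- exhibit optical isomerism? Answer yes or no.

yes

In a trigonal bipyramid the two axial positions differ from the three equatorial ones.
Placing the ligands in turn and identifying arrangements related by rotation or reflection leaves 5 distinct geometric isomers.
One of these lacks any improper symmetry element and so occurs as an enantiomeric pair, giving 5 + 1 = 6 stereoisomers in total.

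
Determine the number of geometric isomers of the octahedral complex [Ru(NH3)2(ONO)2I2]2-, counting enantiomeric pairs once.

The six octahedral sites form three mutually perpendicular trans pairs.
There are 5 geometric isomers: NH3 trans, ONO trans, I trans; NH3 cis, ONO cis, I trans; NH3 cis, ONO trans, I cis; NH3 cis, ONO cis, I cis (chiral); NH3 trans, ONO cis, I cis.

5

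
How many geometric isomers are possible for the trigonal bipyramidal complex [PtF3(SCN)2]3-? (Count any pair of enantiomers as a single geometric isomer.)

A trigonal bipyramid has two axial and three equatorial sites, which are chemically inequivalent.
The distinct arrangements are (3 in all): SCN both equatorial; SCN one axial, one equatorial; SCN both axial.

3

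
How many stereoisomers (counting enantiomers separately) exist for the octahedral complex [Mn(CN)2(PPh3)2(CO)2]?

6

Working through the distinct placements yields 5 geometric isomers: CN trans, PPh3 trans, CO trans; CN trans, PPh3 cis, CO cis; CN cis, PPh3 trans, CO cis; CN cis, PPh3 cis, CO cis (chiral); CN cis, PPh3 cis, CO trans.
One of these lacks any improper symmetry element and so occurs as an enantiomeric pair, giving 5 + 1 = 6 stereoisomers in total.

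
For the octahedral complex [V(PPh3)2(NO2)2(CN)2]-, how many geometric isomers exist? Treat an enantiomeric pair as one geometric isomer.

The six octahedral sites form three mutually perpendicular trans pairs.
Working through the distinct placements yields 5 geometric isomers: PPh3 trans, NO2 trans, CN trans; PPh3 cis, NO2 cis, CN trans; PPh3 trans, NO2 cis, CN cis; PPh3 cis, NO2 cis, CN cis (chiral); PPh3 cis, NO2 trans, CN cis.

5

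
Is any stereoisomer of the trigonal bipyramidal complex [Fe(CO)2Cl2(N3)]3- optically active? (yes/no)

yes

Systematic enumeration (placing each ligand type in turn and discarding arrangements equivalent by rotation or reflection) gives 5 geometric isomers.
One of these lacks any improper symmetry element and so occurs as an enantiomeric pair, giving 5 + 1 = 6 stereoisomers in total.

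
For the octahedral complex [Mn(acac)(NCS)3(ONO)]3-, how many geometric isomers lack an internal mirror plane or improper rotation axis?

0

An octahedron has six vertices in three trans pairs; every non-trans pair is cis.
Each acac is bidentate and must span two cis positions.
Working through the distinct placements yields 2 geometric isomers: NCS mer; NCS fac.
Each arrangement has an internal mirror plane or centre of symmetry, so none is chiral.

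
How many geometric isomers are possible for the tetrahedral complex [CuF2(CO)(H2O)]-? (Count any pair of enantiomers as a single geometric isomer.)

All four vertices of a tetrahedron are equivalent and mutually adjacent, so cis/trans isomerism cannot arise.
Only one geometric arrangement is possible.

1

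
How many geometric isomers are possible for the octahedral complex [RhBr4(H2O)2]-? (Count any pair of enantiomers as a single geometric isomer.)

There are 2 geometric isomers: H2O trans; H2O cis.

2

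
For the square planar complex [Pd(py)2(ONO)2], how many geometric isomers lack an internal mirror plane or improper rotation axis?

0

There are 2 geometric isomers: py cis; py trans.
Each arrangement has an internal mirror plane or centre of symmetry, so none is chiral.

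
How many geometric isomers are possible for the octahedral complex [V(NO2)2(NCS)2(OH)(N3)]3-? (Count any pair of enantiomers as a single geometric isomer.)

An octahedron has six vertices in three trans pairs; every non-trans pair is cis.
There are 6 geometric isomers: NO2 cis, NCS cis (3 arrangements, 2 chiral); NO2 trans, NCS cis; NO2 cis, NCS trans; NO2 trans, NCS trans.

6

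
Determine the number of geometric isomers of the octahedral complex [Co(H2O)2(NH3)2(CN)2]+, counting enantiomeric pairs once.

5

An octahedron has six vertices in three trans pairs; every non-trans pair is cis.
The distinct arrangements are (5 in all): H2O trans, NH3 trans, CN trans; H2O cis, NH3 cis, CN trans; H2O cis, NH3 trans, CN cis; H2O cis, NH3 cis, CN cis (chiral); H2O trans, NH3 cis, CN cis.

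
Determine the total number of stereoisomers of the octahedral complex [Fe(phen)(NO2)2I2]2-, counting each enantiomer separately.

Each phen is bidentate and must span two cis positions.
Working through the distinct placements yields 3 geometric isomers: NO2 cis, I trans; NO2 cis, I cis (chiral); NO2 trans, I cis.
One of these lacks any improper symmetry element and so occurs as an enantiomeric pair, giving 3 + 1 = 4 stereoisomers in total.

4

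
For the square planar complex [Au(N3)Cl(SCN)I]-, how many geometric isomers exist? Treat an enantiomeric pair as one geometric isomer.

A square has two trans pairs of vertices; adjacent vertices are cis.
There are 3 geometric isomers: (Cl/N3 trans, I/SCN trans); (Cl/SCN trans, I/N3 trans); (Cl/I trans, N3/SCN trans).

3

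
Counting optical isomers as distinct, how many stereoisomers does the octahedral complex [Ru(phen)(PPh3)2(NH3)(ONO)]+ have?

6

The six octahedral sites form three mutually perpendicular trans pairs.
Each phen is bidentate and must span two cis positions.
Working through the distinct placements yields 4 geometric isomers: PPh3 cis (3 arrangements, 2 chiral); PPh3 trans.
Of these, 2 lack any improper symmetry element and so occur as enantiomeric pairs, giving 4 + 2 = 6 stereoisomers in total.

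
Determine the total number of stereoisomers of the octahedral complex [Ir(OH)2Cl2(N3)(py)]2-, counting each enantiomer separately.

The six octahedral sites form three mutually perpendicular trans pairs.
Systematic placement gives 6 geometric isomers: OH cis, Cl trans; OH trans, Cl trans; OH cis, Cl cis (3 arrangements, 2 chiral); OH trans, Cl cis.
Of these, 2 lack any improper symmetry element and so occur as enantiomeric pairs, giving 6 + 2 = 8 stereoisomers in total.

8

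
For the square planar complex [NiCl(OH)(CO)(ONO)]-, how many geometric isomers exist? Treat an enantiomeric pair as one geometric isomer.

3

A square has two trans pairs of vertices; adjacent vertices are cis.
Working through the distinct placements yields 3 geometric isomers: (CO/OH trans, Cl/ONO trans); (CO/ONO trans, Cl/OH trans); (CO/Cl trans, OH/ONO trans).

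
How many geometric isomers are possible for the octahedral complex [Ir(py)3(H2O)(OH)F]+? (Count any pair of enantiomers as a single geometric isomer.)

4

An octahedron has six vertices in three trans pairs; every non-trans pair is cis.
Working through the distinct placements yields 4 geometric isomers: py mer (3 arrangements); py fac (chiral).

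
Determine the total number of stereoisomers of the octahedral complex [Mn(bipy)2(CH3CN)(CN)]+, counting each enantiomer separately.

3

Each bipy is bidentate and must span two cis positions.
There are 2 geometric isomers: CH3CN and CN mutually trans; CH3CN and CN mutually cis (chiral).
One of these lacks any improper symmetry element and so occurs as an enantiomeric pair, giving 2 + 1 = 3 stereoisomers in total.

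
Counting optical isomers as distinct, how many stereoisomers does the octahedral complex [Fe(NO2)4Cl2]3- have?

The six octahedral sites form three mutually perpendicular trans pairs.
There are 2 geometric isomers: Cl trans; Cl cis.
Each arrangement has an internal mirror plane or centre of symmetry, so none is chiral.

2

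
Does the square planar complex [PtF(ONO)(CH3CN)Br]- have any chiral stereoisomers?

A square has two trans pairs of vertices; adjacent vertices are cis.
The distinct arrangements are (3 in all): (Br/F trans, CH3CN/ONO trans); (Br/ONO trans, CH3CN/F trans); (Br/CH3CN trans, F/ONO trans).
Each arrangement has an internal mirror plane or centre of symmetry, so none is chiral.

no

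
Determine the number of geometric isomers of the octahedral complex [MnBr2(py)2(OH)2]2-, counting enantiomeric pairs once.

An octahedron has six vertices in three trans pairs; every non-trans pair is cis.
Working through the distinct placements yields 5 geometric isomers: Br trans, py trans, OH trans; Br trans, py cis, OH cis; Br cis, py trans, OH cis; Br cis, py cis, OH cis (chiral); Br cis, py cis, OH trans.

5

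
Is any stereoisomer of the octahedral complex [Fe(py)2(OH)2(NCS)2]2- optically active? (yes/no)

In an octahedral complex each vertex has one trans partner and four cis neighbours.
The distinct arrangements are (5 in all): py trans, OH trans, NCS trans; py cis, OH cis, NCS trans; py trans, OH cis, NCS cis; py cis, OH cis, NCS cis (chiral); py cis, OH trans, NCS cis.
One of these lacks any improper symmetry element and so occurs as an enantiomeric pair, giving 5 + 1 = 6 stereoisomers in total.

yes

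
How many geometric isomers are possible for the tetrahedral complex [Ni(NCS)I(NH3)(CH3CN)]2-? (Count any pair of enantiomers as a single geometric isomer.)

1

All four vertices of a tetrahedron are equivalent and mutually adjacent, so cis/trans isomerism cannot arise.
Only one geometric arrangement is possible; it has no improper symmetry element, so it exists as a pair of enantiomers (2 stereoisomers).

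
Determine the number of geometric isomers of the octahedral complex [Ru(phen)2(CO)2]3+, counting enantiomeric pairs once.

The six octahedral sites form three mutually perpendicular trans pairs.
Each phen is bidentate and must span two cis positions.
The distinct arrangements are (2 in all): CO trans; CO cis (chiral).

2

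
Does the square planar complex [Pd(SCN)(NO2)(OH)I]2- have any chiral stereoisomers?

no

A square has two trans pairs of vertices; adjacent vertices are cis.
Working through the distinct placements yields 3 geometric isomers: (I/OH trans, NO2/SCN trans); (I/SCN trans, NO2/OH trans); (I/NO2 trans, OH/SCN trans).
Each arrangement has an internal mirror plane or centre of symmetry, so none is chiral.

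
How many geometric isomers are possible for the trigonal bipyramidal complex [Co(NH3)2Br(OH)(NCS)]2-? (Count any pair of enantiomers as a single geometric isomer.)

Placing the ligands in turn and identifying arrangements related by rotation or reflection leaves 7 distinct geometric isomers.

7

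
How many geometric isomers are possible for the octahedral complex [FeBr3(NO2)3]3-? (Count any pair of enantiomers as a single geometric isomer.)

The six octahedral sites form three mutually perpendicular trans pairs.
Systematic placement gives 2 geometric isomers: Br mer; Br fac.

2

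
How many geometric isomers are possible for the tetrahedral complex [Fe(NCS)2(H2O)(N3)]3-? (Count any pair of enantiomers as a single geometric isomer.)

1

In a tetrahedral complex all four positions are equivalent and every pair of ligands is adjacent — there is no cis/trans distinction.
Only one geometric arrangement is possible.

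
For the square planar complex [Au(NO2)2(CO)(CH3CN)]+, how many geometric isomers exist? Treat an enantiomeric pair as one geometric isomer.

2

A square has two trans pairs of vertices; adjacent vertices are cis.
There are 2 geometric isomers: NO2 cis; NO2 trans.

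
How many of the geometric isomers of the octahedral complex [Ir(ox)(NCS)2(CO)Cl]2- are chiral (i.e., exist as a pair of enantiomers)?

2

Each ox is bidentate and must span two cis positions.
Systematic placement gives 4 geometric isomers: NCS cis (3 arrangements, 2 chiral); NCS trans.
Of these, 2 lack any improper symmetry element and so occur as enantiomeric pairs, giving 4 + 2 = 6 stereoisomers in total.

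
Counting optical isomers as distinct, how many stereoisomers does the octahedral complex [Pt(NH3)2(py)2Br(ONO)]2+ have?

8

An octahedron has six vertices in three trans pairs; every non-trans pair is cis.
Working through the distinct placements yields 6 geometric isomers: NH3 cis, py trans; NH3 cis, py cis (3 arrangements, 2 chiral); NH3 trans, py trans; NH3 trans, py cis.
Of these, 2 lack any improper symmetry element and so occur as enantiomeric pairs, giving 6 + 2 = 8 stereoisomers in total.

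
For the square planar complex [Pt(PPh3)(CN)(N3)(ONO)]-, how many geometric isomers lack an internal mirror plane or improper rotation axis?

0

A square has two trans pairs of vertices; adjacent vertices are cis.
There are 3 geometric isomers: (CN/ONO trans, N3/PPh3 trans); (CN/PPh3 trans, N3/ONO trans); (CN/N3 trans, ONO/PPh3 trans).
Each arrangement has an internal mirror plane or centre of symmetry, so none is chiral.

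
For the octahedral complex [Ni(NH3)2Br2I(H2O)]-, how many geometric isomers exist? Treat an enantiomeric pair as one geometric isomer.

The six octahedral sites form three mutually perpendicular trans pairs.
Systematic placement gives 6 geometric isomers: NH3 trans, Br trans; NH3 cis, Br trans; NH3 trans, Br cis; NH3 cis, Br cis (3 arrangements, 2 chiral).

6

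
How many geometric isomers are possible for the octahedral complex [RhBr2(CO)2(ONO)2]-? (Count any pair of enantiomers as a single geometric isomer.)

5

Working through the distinct placements yields 5 geometric isomers: Br trans, CO trans, ONO trans; Br trans, CO cis, ONO cis; Br cis, CO cis, ONO trans; Br cis, CO cis, ONO cis (chiral); Br cis, CO trans, ONO cis.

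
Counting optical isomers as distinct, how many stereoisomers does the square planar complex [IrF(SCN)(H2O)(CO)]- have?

The distinct arrangements are (3 in all): (CO/H2O trans, F/SCN trans); (CO/SCN trans, F/H2O trans); (CO/F trans, H2O/SCN trans).
Each arrangement has an internal mirror plane or centre of symmetry, so none is chiral.

3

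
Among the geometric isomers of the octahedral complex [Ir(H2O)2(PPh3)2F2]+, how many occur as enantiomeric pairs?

1

In an octahedral complex each vertex has one trans partner and four cis neighbours.
The distinct arrangements are (5 in all): H2O trans, PPh3 trans, F trans; H2O cis, PPh3 cis, F trans; H2O cis, PPh3 trans, F cis; H2O cis, PPh3 cis, F cis (chiral); H2O trans, PPh3 cis, F cis.
One of these lacks any improper symmetry element and so occurs as an enantiomeric pair, giving 5 + 1 = 6 stereoisomers in total.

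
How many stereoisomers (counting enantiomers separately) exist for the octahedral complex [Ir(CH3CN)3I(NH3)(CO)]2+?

5

Systematic placement gives 4 geometric isomers: CH3CN mer (3 arrangements); CH3CN fac (chiral).
One of these lacks any improper symmetry element and so occurs as an enantiomeric pair, giving 4 + 1 = 5 stereoisomers in total.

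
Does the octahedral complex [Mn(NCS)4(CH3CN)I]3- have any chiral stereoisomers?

no

The six octahedral sites form three mutually perpendicular trans pairs.
The distinct arrangements are (2 in all): CH3CN and I mutually trans; CH3CN and I mutually cis.
Each arrangement has an internal mirror plane or centre of symmetry, so none is chiral.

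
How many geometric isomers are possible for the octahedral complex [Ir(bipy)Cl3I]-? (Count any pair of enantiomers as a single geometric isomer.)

2

In an octahedral complex each vertex has one trans partner and four cis neighbours.
Each bipy is bidentate and must span two cis positions.
There are 2 geometric isomers: Cl mer; Cl fac.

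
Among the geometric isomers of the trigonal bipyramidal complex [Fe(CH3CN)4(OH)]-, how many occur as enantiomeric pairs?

0

In a trigonal bipyramid the two axial positions differ from the three equatorial ones.
There are 2 geometric isomers: OH equatorial; OH axial.
Each arrangement has an internal mirror plane or centre of symmetry, so none is chiral.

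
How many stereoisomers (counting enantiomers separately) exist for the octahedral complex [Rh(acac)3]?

In an octahedral complex each vertex has one trans partner and four cis neighbours.
Each acac is bidentate and must span two cis positions.
Only one geometric arrangement is possible; it has no improper symmetry element, so it exists as a pair of enantiomers (2 stereoisomers).

2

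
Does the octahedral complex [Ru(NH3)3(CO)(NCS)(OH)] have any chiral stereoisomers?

yes

An octahedron has six vertices in three trans pairs; every non-trans pair is cis.
The distinct arrangements are (4 in all): NH3 mer (3 arrangements); NH3 fac (chiral).
One of these lacks any improper symmetry element and so occurs as an enantiomeric pair, giving 4 + 1 = 5 stereoisomers in total.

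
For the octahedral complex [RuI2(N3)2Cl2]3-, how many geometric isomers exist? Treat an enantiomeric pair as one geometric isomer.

5

In an octahedral complex each vertex has one trans partner and four cis neighbours.
There are 5 geometric isomers: I trans, N3 trans, Cl trans; I cis, N3 cis, Cl trans; I cis, N3 trans, Cl cis; I cis, N3 cis, Cl cis (chiral); I trans, N3 cis, Cl cis.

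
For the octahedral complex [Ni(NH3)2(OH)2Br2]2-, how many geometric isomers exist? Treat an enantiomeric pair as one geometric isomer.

5

An octahedron has six vertices in three trans pairs; every non-trans pair is cis.
Working through the distinct placements yields 5 geometric isomers: NH3 trans, OH trans, Br trans; NH3 cis, OH cis, Br trans; NH3 cis, OH trans, Br cis; NH3 cis, OH cis, Br cis (chiral); NH3 trans, OH cis, Br cis.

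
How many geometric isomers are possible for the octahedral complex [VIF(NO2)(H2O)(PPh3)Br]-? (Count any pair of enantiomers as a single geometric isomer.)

15

The six octahedral sites form three mutually perpendicular trans pairs.
Placing the ligands in turn and identifying arrangements related by rotation or reflection leaves 15 distinct geometric isomers.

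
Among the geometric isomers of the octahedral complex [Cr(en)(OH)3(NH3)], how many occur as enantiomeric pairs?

0

In an octahedral complex each vertex has one trans partner and four cis neighbours.
Each en is bidentate and must span two cis positions.
Systematic placement gives 2 geometric isomers: OH fac; OH mer.
Each arrangement has an internal mirror plane or centre of symmetry, so none is chiral.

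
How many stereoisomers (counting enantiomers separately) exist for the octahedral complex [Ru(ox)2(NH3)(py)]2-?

An octahedron has six vertices in three trans pairs; every non-trans pair is cis.
Each ox is bidentate and must span two cis positions.
Working through the distinct placements yields 2 geometric isomers: NH3 and py mutually cis (chiral); NH3 and py mutually trans.
One of these lacks any improper symmetry element and so occurs as an enantiomeric pair, giving 2 + 1 = 3 stereoisomers in total.

3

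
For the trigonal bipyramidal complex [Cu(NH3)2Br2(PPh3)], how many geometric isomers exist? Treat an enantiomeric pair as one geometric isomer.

A trigonal bipyramid has two axial and three equatorial sites, which are chemically inequivalent.
Systematic enumeration (placing each ligand type in turn and discarding arrangements equivalent by rotation or reflection) gives 5 geometric isomers.

5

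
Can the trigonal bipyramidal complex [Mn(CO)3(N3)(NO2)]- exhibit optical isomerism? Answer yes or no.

no

Systematic placement gives 4 geometric isomers: N3 equatorial, NO2 equatorial; N3 axial, NO2 equatorial; N3 equatorial, NO2 axial; N3 axial, NO2 axial.
Each arrangement has an internal mirror plane or centre of symmetry, so none is chiral.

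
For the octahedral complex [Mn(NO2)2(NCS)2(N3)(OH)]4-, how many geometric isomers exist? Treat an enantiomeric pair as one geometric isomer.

The six octahedral sites form three mutually perpendicular trans pairs.
The distinct arrangements are (6 in all): NO2 cis, NCS cis (3 arrangements, 2 chiral); NO2 trans, NCS cis; NO2 cis, NCS trans; NO2 trans, NCS trans.

6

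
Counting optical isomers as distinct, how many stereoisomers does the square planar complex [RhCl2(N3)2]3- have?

The distinct arrangements are (2 in all): Cl cis; Cl trans.
Each arrangement has an internal mirror plane or centre of symmetry, so none is chiral.

2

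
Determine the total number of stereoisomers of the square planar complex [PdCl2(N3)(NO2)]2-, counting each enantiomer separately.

In a square planar complex each vertex has one trans partner and two cis neighbours.
There are 2 geometric isomers: Cl cis; Cl trans.
Each arrangement has an internal mirror plane or centre of symmetry, so none is chiral.

2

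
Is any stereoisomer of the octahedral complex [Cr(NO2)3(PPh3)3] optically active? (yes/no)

no

An octahedron has six vertices in three trans pairs; every non-trans pair is cis.
Systematic placement gives 2 geometric isomers: NO2 mer; NO2 fac.
Each arrangement has an internal mirror plane or centre of symmetry, so none is chiral.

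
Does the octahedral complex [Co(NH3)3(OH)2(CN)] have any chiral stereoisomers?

no

In an octahedral complex each vertex has one trans partner and four cis neighbours.
Working through the distinct placements yields 3 geometric isomers: NH3 mer, OH trans; NH3 fac, OH cis; NH3 mer, OH cis.
Each arrangement has an internal mirror plane or centre of symmetry, so none is chiral.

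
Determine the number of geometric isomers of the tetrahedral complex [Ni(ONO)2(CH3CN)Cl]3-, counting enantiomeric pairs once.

In a tetrahedral complex all four positions are equivalent and every pair of ligands is adjacent — there is no cis/trans distinction.
Only one geometric arrangement is possible.

1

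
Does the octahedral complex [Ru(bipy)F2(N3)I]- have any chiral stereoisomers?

The six octahedral sites form three mutually perpendicular trans pairs.
Each bipy is bidentate and must span two cis positions.
Systematic placement gives 4 geometric isomers: F trans; F cis (3 arrangements, 2 chiral).
Of these, 2 lack any improper symmetry element and so occur as enantiomeric pairs, giving 4 + 2 = 6 stereoisomers in total.

yes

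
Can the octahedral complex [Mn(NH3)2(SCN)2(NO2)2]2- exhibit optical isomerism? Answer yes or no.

yes

The six octahedral sites form three mutually perpendicular trans pairs.
The distinct arrangements are (5 in all): NH3 trans, SCN trans, NO2 trans; NH3 trans, SCN cis, NO2 cis; NH3 cis, SCN trans, NO2 cis; NH3 cis, SCN cis, NO2 cis (chiral); NH3 cis, SCN cis, NO2 trans.
One of these lacks any improper symmetry element and so occurs as an enantiomeric pair, giving 5 + 1 = 6 stereoisomers in total.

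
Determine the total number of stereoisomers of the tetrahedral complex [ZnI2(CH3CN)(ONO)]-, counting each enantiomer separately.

1

In a tetrahedral complex all four positions are equivalent and every pair of ligands is adjacent — there is no cis/trans distinction.
Only one geometric arrangement is possible.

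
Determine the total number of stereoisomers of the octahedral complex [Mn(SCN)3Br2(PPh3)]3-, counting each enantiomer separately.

3

In an octahedral complex each vertex has one trans partner and four cis neighbours.
Working through the distinct placements yields 3 geometric isomers: SCN mer, Br trans; SCN mer, Br cis; SCN fac, Br cis.
Each arrangement has an internal mirror plane or centre of symmetry, so none is chiral.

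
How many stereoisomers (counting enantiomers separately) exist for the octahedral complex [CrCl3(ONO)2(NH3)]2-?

There are 3 geometric isomers: Cl mer, ONO trans; Cl mer, ONO cis; Cl fac, ONO cis.
Each arrangement has an internal mirror plane or centre of symmetry, so none is chiral.

3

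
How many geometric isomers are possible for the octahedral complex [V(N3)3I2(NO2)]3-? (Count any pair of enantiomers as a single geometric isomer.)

Systematic placement gives 3 geometric isomers: N3 mer, I trans; N3 fac, I cis; N3 mer, I cis.

3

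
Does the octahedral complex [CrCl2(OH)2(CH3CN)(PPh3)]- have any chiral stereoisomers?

yes

An octahedron has six vertices in three trans pairs; every non-trans pair is cis.
There are 6 geometric isomers: Cl cis, OH cis (3 arrangements, 2 chiral); Cl cis, OH trans; Cl trans, OH cis; Cl trans, OH trans.
Of these, 2 lack any improper symmetry element and so occur as enantiomeric pairs, giving 6 + 2 = 8 stereoisomers in total.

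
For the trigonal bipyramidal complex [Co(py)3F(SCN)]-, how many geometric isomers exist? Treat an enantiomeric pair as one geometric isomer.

In a trigonal bipyramid the two axial positions differ from the three equatorial ones.
Systematic placement gives 4 geometric isomers: F axial, SCN axial; F axial, SCN equatorial; F equatorial, SCN axial; F equatorial, SCN equatorial.

4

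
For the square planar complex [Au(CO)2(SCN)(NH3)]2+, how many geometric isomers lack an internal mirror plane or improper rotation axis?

In a square planar complex each vertex has one trans partner and two cis neighbours.
The distinct arrangements are (2 in all): CO cis; CO trans.
Each arrangement has an internal mirror plane or centre of symmetry, so none is chiral.

0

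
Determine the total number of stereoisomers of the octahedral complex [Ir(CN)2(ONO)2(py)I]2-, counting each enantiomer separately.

An octahedron has six vertices in three trans pairs; every non-trans pair is cis.
The distinct arrangements are (6 in all): CN trans, ONO cis; CN trans, ONO trans; CN cis, ONO cis (3 arrangements, 2 chiral); CN cis, ONO trans.
Of these, 2 lack any improper symmetry element and so occur as enantiomeric pairs, giving 6 + 2 = 8 stereoisomers in total.

8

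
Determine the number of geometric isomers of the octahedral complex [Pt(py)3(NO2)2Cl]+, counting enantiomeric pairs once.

The six octahedral sites form three mutually perpendicular trans pairs.
There are 3 geometric isomers: py mer, NO2 cis; py mer, NO2 trans; py fac, NO2 cis.

3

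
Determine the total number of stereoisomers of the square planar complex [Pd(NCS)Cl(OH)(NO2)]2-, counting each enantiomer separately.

3

In a square planar complex each vertex has one trans partner and two cis neighbours.
The distinct arrangements are (3 in all): (Cl/NO2 trans, NCS/OH trans); (Cl/OH trans, NCS/NO2 trans); (Cl/NCS trans, NO2/OH trans).
Each arrangement has an internal mirror plane or centre of symmetry, so none is chiral.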